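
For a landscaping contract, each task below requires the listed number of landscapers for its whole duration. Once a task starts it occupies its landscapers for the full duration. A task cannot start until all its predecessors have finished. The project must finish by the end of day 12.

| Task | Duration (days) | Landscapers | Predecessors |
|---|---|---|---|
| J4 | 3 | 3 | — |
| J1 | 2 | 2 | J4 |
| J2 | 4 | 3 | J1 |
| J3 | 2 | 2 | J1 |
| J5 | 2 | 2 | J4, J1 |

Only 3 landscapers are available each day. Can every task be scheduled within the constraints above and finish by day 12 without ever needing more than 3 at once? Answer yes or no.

The minimum achievable peak is 4; 3 < 4, so no feasible schedule stays within the cap.

no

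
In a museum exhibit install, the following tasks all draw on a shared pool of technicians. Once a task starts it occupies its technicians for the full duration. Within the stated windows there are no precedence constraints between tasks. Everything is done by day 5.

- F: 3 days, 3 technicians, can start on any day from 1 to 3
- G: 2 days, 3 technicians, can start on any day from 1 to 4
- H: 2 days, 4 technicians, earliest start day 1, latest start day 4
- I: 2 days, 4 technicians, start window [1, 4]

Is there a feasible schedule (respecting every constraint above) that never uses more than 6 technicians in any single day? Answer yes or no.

no

Total technician-days = 31; over 5 days the average is 31/5 > 6, so some day must exceed 6.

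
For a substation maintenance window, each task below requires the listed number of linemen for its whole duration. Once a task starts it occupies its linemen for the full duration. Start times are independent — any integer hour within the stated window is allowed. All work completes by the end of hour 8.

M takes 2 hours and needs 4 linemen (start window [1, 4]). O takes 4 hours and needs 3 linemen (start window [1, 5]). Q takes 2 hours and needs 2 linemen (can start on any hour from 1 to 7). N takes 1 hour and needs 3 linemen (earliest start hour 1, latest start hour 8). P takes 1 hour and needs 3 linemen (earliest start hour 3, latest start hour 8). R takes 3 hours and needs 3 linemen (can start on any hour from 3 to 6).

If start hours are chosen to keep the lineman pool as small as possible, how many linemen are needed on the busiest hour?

6

Early-start (M@1, O@1, Q@1, N@1, P@3, R@3) gives peak 12: h1:12  h2:9  h3:9  h4:6  h5:3  h6:0  h7:0  h8:0.
Shift O→3, N→3, P→4, R→5.
Schedule M@1, O@3, Q@1, N@3, P@4, R@5: h1:6  h2:6  h3:6  h4:6  h5:6  h6:6  h7:3  h8:0 — peak 6.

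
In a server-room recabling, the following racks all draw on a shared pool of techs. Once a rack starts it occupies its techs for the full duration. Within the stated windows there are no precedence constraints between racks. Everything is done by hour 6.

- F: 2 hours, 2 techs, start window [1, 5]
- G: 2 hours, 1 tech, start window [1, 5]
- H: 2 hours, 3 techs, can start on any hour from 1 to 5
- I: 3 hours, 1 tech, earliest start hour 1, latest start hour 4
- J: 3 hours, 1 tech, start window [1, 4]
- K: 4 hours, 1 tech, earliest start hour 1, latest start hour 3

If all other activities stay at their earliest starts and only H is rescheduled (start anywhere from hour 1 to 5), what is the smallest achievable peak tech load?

6

H@1: h1:9  h2:9  h3:3  h4:1  h5:0  h6:0 → peak 9
H@2: h1:6  h2:9  h3:6  h4:1  h5:0  h6:0 → peak 9
H@3: h1:6  h2:6  h3:6  h4:4  h5:0  h6:0 → peak 6
H@4: h1:6  h2:6  h3:3  h4:4  h5:3  h6:0 → peak 6
H@5: h1:6  h2:6  h3:3  h4:1  h5:3  h6:3 → peak 6
Best is H@3, peak 6.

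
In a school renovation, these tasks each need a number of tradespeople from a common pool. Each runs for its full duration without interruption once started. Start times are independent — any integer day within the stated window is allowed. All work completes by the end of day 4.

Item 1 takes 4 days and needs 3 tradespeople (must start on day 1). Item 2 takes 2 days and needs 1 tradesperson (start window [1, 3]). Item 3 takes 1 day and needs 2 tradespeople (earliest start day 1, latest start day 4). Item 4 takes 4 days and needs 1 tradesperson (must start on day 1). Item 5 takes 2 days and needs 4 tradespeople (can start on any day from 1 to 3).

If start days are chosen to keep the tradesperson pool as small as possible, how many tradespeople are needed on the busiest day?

Early-start (Item 1@1, Item 2@1, Item 3@1, Item 4@1, Item 5@1) gives peak 11: d1:11  d2:9  d3:4  d4:4.
Shift Item 5→3.
Schedule Item 1@1, Item 2@1, Item 3@1, Item 4@1, Item 5@3: d1:7  d2:5  d3:8  d4:8 — peak 8.

8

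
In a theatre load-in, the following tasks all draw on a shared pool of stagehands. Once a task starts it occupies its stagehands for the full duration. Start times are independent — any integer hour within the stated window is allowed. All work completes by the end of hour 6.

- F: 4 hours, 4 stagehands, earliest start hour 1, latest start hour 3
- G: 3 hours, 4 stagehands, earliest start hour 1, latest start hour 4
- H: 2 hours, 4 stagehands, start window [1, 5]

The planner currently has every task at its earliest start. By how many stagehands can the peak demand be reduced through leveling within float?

4

Early-start peak: h1:12  h2:12  h3:8  h4:4  h5:0  h6:0 ⇒ 12.
Leveled (F@1, G@1, H@4): h1:8  h2:8  h3:8  h4:8  h5:4  h6:0 ⇒ 8.
Reduction 12 − 8 = 4.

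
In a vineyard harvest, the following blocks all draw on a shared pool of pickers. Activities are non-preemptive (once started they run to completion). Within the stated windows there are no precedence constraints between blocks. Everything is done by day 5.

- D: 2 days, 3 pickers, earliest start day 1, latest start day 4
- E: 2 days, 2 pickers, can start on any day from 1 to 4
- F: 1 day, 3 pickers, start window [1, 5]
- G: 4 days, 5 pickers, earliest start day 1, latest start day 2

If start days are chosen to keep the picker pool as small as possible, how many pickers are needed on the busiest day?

Early-start (D@1, E@1, F@1, G@1) gives peak 13: d1:13  d2:10  d3:5  d4:5  d5:0.
Shift E→3, G→2.
Schedule D@1, E@3, F@1, G@2: d1:6  d2:8  d3:7  d4:7  d5:5 — peak 8.

8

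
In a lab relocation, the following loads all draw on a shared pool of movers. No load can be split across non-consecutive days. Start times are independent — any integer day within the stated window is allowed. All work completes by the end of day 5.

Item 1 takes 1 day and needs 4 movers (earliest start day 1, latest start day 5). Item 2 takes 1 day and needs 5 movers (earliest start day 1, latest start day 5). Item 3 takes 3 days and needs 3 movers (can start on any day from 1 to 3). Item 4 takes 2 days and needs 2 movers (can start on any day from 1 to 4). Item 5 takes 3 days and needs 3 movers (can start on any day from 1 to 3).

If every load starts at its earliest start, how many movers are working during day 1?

At early start, day 1 has: Item 1, Item 2, Item 3, Item 4, Item 5.
Demand: 4 + 5 + 3 + 2 + 3 = 17.

17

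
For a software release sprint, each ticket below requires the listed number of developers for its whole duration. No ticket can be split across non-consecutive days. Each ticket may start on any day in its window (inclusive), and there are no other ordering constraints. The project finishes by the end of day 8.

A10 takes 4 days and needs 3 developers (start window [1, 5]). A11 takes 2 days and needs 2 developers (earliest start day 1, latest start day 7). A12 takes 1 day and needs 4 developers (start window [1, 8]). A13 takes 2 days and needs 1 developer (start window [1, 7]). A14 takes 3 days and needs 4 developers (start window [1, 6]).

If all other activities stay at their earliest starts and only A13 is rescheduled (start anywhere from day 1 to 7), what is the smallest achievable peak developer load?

13

A13@1: d1:14  d2:10  d3:7  d4:3  d5:0  d6:0  d7:0  d8:0 → peak 14
A13@2: d1:13  d2:10  d3:8  d4:3  d5:0  d6:0  d7:0  d8:0 → peak 13
A13@3: d1:13  d2:9  d3:8  d4:4  d5:0  d6:0  d7:0  d8:0 → peak 13
A13@4: d1:13  d2:9  d3:7  d4:4  d5:1  d6:0  d7:0  d8:0 → peak 13
A13@5: d1:13  d2:9  d3:7  d4:3  d5:1  d6:1  d7:0  d8:0 → peak 13
A13@6: d1:13  d2:9  d3:7  d4:3  d5:0  d6:1  d7:1  d8:0 → peak 13
A13@7: d1:13  d2:9  d3:7  d4:3  d5:0  d6:0  d7:1  d8:1 → peak 13
Best is A13@2, peak 13.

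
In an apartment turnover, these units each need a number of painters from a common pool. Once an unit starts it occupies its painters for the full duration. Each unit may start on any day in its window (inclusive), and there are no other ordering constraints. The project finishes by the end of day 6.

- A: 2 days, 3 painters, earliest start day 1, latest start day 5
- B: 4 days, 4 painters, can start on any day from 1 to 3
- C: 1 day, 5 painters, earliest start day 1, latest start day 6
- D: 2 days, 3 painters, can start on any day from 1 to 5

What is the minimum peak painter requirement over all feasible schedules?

7

Early-start (A@1, B@1, C@1, D@1) gives peak 15: d1:15  d2:10  d3:4  d4:4  d5:0  d6:0.
Shift C→5, D→3.
Schedule A@1, B@1, C@5, D@3: d1:7  d2:7  d3:7  d4:7  d5:5  d6:0 — peak 7.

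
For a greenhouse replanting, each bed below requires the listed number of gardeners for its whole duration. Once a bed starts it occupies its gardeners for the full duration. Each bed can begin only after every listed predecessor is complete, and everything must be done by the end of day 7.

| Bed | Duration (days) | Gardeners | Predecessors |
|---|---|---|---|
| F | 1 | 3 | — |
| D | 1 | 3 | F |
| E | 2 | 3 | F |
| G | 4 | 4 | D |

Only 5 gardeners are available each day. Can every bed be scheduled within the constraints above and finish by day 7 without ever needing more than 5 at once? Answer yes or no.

no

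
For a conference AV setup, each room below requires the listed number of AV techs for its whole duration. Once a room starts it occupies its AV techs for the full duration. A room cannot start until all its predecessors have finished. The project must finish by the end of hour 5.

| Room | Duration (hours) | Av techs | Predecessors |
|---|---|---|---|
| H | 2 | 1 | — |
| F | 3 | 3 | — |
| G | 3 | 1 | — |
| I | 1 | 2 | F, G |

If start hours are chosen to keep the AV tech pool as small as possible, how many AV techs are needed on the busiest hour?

Early-start (H@1, F@1, G@1, I@4) gives peak 5: h1:5  h2:5  h3:4  h4:2  h5:0.
Shift H→4.
Schedule H@4, F@1, G@1, I@4: h1:4  h2:4  h3:4  h4:3  h5:1 — peak 4.
Total AV tech-hours = 16 over 5 hours ⇒ peak ≥ ⌈16/5⌉ = 4, so 4 is optimal.

4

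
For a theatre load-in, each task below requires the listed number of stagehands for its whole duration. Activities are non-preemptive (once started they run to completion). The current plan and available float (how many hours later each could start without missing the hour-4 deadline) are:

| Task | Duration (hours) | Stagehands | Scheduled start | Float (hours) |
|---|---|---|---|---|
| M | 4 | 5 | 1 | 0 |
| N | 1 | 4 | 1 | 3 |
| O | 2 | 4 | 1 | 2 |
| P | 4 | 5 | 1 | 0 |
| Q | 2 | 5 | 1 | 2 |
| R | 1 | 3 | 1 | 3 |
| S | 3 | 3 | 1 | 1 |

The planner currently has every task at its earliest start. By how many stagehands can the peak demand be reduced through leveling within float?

9

Early-start peak: h1:29  h2:22  h3:13  h4:10 ⇒ 29.
Leveled (M@1, N@1, O@1, P@1, Q@3, R@2, S@2): h1:18  h2:20  h3:18  h4:18 ⇒ 20.
Reduction 29 − 20 = 9.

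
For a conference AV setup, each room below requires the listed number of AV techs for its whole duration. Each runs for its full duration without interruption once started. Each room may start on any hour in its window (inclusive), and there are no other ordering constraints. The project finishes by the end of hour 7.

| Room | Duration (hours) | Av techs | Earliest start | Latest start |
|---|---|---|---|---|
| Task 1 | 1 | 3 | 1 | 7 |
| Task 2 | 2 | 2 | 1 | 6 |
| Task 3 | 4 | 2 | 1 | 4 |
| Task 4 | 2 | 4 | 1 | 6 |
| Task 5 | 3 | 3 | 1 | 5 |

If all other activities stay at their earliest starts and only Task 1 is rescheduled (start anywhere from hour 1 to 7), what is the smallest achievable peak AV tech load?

11

Task 1@1: h1:14  h2:11  h3:5  h4:2  h5:0  h6:0  h7:0 → peak 14
Task 1@2: h1:11  h2:14  h3:5  h4:2  h5:0  h6:0  h7:0 → peak 14
Task 1@3: h1:11  h2:11  h3:8  h4:2  h5:0  h6:0  h7:0 → peak 11
Task 1@4: h1:11  h2:11  h3:5  h4:5  h5:0  h6:0  h7:0 → peak 11
Task 1@5: h1:11  h2:11  h3:5  h4:2  h5:3  h6:0  h7:0 → peak 11
Task 1@6: h1:11  h2:11  h3:5  h4:2  h5:0  h6:3  h7:0 → peak 11
Task 1@7: h1:11  h2:11  h3:5  h4:2  h5:0  h6:0  h7:3 → peak 11
Best is Task 1@3, peak 11.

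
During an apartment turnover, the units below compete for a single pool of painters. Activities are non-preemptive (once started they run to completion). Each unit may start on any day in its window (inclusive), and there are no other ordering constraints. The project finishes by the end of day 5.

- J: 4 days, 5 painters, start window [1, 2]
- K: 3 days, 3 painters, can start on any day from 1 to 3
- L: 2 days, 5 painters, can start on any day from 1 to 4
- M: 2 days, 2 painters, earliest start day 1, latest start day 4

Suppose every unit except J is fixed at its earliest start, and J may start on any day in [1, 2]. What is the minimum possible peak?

15

J@1: d1:15  d2:15  d3:8  d4:5  d5:0 → peak 15
J@2: d1:10  d2:15  d3:8  d4:5  d5:5 → peak 15
Best is J@1, peak 15.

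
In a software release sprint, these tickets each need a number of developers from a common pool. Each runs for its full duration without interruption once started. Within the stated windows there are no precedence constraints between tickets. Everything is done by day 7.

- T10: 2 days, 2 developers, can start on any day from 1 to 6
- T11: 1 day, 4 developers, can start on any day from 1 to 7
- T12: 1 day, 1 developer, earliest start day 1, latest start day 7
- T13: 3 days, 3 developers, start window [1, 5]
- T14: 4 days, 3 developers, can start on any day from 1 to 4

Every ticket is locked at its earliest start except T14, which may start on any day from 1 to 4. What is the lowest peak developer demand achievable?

10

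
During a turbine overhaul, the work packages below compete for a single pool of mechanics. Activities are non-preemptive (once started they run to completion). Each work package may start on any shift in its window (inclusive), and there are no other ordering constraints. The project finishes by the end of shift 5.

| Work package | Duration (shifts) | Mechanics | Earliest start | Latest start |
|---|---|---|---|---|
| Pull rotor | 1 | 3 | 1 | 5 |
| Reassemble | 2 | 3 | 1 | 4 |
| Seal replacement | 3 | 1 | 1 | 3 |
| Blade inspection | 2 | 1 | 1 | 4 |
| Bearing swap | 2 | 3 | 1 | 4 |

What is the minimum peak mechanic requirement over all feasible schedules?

4

Early-start (Pull rotor@1, Reassemble@1, Seal replacement@1, Blade inspection@1, Bearing swap@1) gives peak 11: s1:11  s2:8  s3:1  s4:0  s5:0.
Shift Reassemble→2, Blade inspection→4, Bearing swap→4.
Schedule Pull rotor@1, Reassemble@2, Seal replacement@1, Blade inspection@4, Bearing swap@4: s1:4  s2:4  s3:4  s4:4  s5:4 — peak 4.
Total mechanic-shifts = 20 over 5 shifts ⇒ peak ≥ ⌈20/5⌉ = 4, so 4 is optimal.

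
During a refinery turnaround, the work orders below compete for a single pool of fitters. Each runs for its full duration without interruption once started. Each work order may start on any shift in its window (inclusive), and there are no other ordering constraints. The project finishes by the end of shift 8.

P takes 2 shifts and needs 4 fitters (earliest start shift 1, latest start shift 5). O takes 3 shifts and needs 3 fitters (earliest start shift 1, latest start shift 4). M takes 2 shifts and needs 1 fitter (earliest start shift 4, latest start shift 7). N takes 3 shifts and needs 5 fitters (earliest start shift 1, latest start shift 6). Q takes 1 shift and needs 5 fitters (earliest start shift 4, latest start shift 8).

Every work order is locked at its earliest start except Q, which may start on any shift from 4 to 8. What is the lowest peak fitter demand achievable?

Q@4: s1:12  s2:12  s3:8  s4:6  s5:1  s6:0  s7:0  s8:0 → peak 12
Q@5: s1:12  s2:12  s3:8  s4:1  s5:6  s6:0  s7:0  s8:0 → peak 12
Q@6: s1:12  s2:12  s3:8  s4:1  s5:1  s6:5  s7:0  s8:0 → peak 12
Q@7: s1:12  s2:12  s3:8  s4:1  s5:1  s6:0  s7:5  s8:0 → peak 12
Q@8: s1:12  s2:12  s3:8  s4:1  s5:1  s6:0  s7:0  s8:5 → peak 12
Best is Q@4, peak 12.

12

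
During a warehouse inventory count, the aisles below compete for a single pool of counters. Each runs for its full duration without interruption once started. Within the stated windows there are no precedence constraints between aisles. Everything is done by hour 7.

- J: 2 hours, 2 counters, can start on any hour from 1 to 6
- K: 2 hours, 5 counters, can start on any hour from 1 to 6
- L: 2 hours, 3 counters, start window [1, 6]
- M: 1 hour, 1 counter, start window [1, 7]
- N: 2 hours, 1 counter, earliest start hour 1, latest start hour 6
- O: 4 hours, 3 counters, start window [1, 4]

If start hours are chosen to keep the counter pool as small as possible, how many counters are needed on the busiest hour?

6

Early-start (J@1, K@1, L@1, M@1, N@1, O@1) gives peak 15: h1:15  h2:14  h3:3  h4:3  h5:0  h6:0  h7:0.
Shift K→5, L→3, N→5.
Schedule J@1, K@5, L@3, M@1, N@5, O@1: h1:6  h2:5  h3:6  h4:6  h5:6  h6:6  h7:0 — peak 6.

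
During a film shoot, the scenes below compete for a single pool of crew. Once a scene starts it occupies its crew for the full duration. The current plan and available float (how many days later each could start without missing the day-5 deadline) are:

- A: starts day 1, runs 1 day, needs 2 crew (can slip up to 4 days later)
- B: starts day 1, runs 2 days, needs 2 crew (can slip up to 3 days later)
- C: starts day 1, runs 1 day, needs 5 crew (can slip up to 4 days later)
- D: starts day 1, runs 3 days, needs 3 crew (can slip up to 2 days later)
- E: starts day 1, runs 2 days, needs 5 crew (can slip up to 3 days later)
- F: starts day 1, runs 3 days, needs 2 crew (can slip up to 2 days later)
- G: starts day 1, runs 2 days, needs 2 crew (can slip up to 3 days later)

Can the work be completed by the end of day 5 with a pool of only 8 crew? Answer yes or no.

no

The minimum achievable peak is 9; 8 < 9, so no feasible schedule stays within the cap.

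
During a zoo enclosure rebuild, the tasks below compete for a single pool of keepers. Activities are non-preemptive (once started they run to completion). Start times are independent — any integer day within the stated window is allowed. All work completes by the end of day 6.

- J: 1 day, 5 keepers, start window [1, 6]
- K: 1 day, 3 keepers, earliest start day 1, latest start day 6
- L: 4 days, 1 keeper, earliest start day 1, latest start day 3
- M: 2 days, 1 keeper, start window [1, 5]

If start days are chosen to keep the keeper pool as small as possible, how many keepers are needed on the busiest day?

5

Early-start (J@1, K@1, L@1, M@1) gives peak 10: d1:10  d2:2  d3:1  d4:1  d5:0  d6:0.
Shift K→2, L→2, M→2.
Schedule J@1, K@2, L@2, M@2: d1:5  d2:5  d3:2  d4:1  d5:1  d6:0 — peak 5.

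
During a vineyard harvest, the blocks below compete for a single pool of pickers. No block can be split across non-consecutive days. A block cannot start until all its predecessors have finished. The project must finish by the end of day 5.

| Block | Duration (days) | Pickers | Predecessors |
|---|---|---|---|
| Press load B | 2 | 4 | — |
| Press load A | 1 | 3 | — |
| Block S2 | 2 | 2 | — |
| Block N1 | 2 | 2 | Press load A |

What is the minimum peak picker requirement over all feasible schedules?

Early-start (Press load B@1, Press load A@1, Block S2@1, Block N1@2) gives peak 9: d1:9  d2:8  d3:2  d4:0  d5:0.
Shift Press load A→3, Block S2→4, Block N1→4.
Schedule Press load B@1, Press load A@3, Block S2@4, Block N1@4: d1:4  d2:4  d3:3  d4:4  d5:4 — peak 4.
Total picker-days = 19 over 5 days ⇒ peak ≥ ⌈19/5⌉ = 4, so 4 is optimal.

4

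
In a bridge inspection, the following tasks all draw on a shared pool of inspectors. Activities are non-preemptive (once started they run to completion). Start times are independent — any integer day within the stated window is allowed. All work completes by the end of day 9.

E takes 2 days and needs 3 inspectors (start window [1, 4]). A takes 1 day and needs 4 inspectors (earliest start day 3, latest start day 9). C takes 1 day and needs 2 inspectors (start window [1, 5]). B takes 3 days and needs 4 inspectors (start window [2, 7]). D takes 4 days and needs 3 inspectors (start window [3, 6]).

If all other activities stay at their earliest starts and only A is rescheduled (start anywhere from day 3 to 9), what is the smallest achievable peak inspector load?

7

A@3: d1:5  d2:7  d3:11  d4:7  d5:3  d6:3  d7:0  d8:0  d9:0 → peak 11
A@4: d1:5  d2:7  d3:7  d4:11  d5:3  d6:3  d7:0  d8:0  d9:0 → peak 11
A@5: d1:5  d2:7  d3:7  d4:7  d5:7  d6:3  d7:0  d8:0  d9:0 → peak 7
A@6: d1:5  d2:7  d3:7  d4:7  d5:3  d6:7  d7:0  d8:0  d9:0 → peak 7
A@7: d1:5  d2:7  d3:7  d4:7  d5:3  d6:3  d7:4  d8:0  d9:0 → peak 7
A@8: d1:5  d2:7  d3:7  d4:7  d5:3  d6:3  d7:0  d8:4  d9:0 → peak 7
A@9: d1:5  d2:7  d3:7  d4:7  d5:3  d6:3  d7:0  d8:0  d9:4 → peak 7
Best is A@5, peak 7.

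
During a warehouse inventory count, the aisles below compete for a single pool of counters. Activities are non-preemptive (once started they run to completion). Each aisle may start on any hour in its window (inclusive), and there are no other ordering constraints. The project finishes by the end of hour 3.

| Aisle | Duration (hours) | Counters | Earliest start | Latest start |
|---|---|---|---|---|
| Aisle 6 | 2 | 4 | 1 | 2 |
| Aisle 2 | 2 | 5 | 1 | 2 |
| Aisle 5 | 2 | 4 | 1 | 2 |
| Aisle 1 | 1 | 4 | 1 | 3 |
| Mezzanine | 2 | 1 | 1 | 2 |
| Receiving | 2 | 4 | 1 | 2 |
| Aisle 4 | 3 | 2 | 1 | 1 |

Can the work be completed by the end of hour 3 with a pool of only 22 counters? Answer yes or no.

yes

Schedule Aisle 6@1, Aisle 2@1, Aisle 5@1, Aisle 1@1, Mezzanine@1, Receiving@2, Aisle 4@1: h1:20  h2:20  h3:6 — peak 20 ≤ 22.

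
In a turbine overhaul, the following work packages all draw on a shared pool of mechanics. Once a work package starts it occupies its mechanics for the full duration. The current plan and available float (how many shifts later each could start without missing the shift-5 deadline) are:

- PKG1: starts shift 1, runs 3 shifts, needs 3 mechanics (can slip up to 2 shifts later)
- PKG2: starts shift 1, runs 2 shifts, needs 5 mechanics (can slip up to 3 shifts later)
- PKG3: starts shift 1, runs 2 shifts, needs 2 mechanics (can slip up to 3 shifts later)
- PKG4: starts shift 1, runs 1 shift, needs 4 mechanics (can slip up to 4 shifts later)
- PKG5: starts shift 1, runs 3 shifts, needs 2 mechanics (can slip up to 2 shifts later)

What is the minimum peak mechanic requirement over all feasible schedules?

7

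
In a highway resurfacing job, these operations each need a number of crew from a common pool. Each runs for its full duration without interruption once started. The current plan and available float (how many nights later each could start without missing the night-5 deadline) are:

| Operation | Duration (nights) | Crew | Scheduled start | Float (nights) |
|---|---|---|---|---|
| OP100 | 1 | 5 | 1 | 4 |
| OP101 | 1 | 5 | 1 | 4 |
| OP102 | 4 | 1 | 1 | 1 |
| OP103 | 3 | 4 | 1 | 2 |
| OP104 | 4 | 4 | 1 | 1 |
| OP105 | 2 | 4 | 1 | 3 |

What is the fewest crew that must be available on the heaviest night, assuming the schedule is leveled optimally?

13

Early-start (OP100@1, OP101@1, OP102@1, OP103@1, OP104@1, OP105@1) gives peak 23: n1:23  n2:13  n3:9  n4:5  n5:0.
Shift OP103→2, OP104→2, OP105→2.
Schedule OP100@1, OP101@1, OP102@1, OP103@2, OP104@2, OP105@2: n1:11  n2:13  n3:13  n4:9  n5:4 — peak 13.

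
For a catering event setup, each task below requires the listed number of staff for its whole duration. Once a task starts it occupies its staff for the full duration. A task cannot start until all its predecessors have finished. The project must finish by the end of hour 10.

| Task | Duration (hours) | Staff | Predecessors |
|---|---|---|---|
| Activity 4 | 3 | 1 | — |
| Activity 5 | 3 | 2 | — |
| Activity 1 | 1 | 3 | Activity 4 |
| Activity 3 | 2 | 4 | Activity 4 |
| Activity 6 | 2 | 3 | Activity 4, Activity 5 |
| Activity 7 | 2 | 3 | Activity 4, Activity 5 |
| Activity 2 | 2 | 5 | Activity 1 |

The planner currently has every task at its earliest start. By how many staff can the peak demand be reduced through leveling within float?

9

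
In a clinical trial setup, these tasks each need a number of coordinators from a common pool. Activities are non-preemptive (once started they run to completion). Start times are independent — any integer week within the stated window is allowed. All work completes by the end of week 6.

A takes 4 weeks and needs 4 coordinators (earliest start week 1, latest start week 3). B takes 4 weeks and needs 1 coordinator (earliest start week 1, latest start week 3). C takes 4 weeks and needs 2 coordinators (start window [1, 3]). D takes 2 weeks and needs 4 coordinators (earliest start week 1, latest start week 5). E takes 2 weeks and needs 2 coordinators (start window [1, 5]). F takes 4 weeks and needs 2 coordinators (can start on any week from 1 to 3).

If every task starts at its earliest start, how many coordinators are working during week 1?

15

At early start, week 1 has: A, B, C, D, E, F.
Demand: 4 + 1 + 2 + 4 + 2 + 2 = 15.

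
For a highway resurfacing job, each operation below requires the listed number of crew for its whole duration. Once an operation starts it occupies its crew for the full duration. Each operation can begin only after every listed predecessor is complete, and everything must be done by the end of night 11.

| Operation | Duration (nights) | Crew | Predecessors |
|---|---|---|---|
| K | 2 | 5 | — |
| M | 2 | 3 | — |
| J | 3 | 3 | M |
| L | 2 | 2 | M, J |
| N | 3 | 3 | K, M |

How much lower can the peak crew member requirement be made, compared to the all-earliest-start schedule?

Early-start peak: n1:8  n2:8  n3:6  n4:6  n5:6  n6:2  n7:2  n8:0  n9:0  n10:0  n11:0 ⇒ 8.
Leveled (K@1, M@3, J@5, L@8, N@8): n1:5  n2:5  n3:3  n4:3  n5:3  n6:3  n7:3  n8:5  n9:5  n10:3  n11:0 ⇒ 5.
Reduction 8 − 5 = 3.

3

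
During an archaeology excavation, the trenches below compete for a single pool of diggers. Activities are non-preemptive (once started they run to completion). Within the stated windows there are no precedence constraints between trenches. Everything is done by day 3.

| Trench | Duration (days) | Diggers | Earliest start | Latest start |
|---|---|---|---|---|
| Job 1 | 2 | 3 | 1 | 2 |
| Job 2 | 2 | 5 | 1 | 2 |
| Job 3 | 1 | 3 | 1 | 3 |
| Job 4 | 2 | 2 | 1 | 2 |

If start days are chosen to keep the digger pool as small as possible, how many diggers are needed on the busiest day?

Early-start (Job 1@1, Job 2@1, Job 3@1, Job 4@1) gives peak 13: d1:13  d2:10  d3:0.
Shift Job 3→3.
Schedule Job 1@1, Job 2@1, Job 3@3, Job 4@1: d1:10  d2:10  d3:3 — peak 10.
No arrangement of the 24 feasible schedules does better.

10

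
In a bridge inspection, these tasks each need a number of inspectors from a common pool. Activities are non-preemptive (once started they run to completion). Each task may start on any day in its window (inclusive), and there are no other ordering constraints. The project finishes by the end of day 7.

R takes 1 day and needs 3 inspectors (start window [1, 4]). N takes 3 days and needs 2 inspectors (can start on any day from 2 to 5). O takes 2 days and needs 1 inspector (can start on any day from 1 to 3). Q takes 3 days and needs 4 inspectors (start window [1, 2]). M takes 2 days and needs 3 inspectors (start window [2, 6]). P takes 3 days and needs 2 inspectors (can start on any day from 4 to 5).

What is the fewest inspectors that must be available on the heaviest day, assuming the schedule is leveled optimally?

Early-start (R@1, N@2, O@1, Q@1, M@2, P@4) gives peak 10: d1:8  d2:10  d3:9  d4:4  d5:2  d6:2  d7:0.
Shift N→3, Q→2, M→6, P→5.
Schedule R@1, N@3, O@1, Q@2, M@6, P@5: d1:4  d2:5  d3:6  d4:6  d5:4  d6:5  d7:5 — peak 6.

6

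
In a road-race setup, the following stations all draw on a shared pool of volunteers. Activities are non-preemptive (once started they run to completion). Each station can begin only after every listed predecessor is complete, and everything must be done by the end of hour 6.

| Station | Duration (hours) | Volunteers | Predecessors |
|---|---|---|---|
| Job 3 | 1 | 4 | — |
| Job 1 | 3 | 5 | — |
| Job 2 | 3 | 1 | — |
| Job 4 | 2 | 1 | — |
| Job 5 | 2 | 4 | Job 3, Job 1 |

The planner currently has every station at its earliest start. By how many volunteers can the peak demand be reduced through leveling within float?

5

Early-start peak: h1:11  h2:7  h3:6  h4:4  h5:4  h6:0 ⇒ 11.
Leveled (Job 3@1, Job 1@2, Job 2@1, Job 4@4, Job 5@5): h1:5  h2:6  h3:6  h4:6  h5:5  h6:4 ⇒ 6.
Reduction 11 − 6 = 5.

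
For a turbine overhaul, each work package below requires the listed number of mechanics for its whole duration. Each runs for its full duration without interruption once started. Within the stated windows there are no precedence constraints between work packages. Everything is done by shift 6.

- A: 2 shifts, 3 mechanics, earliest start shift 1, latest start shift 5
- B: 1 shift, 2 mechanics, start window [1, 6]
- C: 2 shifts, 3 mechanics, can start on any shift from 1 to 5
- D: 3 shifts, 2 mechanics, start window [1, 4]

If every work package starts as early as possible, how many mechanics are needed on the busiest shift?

Early-start schedule: A@1, B@1, C@1, D@1.
Load per shift: shift 1: 10, shift 2: 8, shift 3: 2, shift 4: 0, shift 5: 0, shift 6: 0.
Peak is 10.

10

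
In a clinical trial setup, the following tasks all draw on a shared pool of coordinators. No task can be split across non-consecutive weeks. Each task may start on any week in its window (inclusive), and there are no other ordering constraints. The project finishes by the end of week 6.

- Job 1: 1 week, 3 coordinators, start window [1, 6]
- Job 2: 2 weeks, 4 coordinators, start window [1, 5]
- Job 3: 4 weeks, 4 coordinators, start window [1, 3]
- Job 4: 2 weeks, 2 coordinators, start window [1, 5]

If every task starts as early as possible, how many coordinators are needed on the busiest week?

Early-start schedule: Job 1@1, Job 2@1, Job 3@1, Job 4@1.
Load per week: week 1: 13, week 2: 10, week 3: 4, week 4: 4, week 5: 0, week 6: 0.
Peak is 13.

13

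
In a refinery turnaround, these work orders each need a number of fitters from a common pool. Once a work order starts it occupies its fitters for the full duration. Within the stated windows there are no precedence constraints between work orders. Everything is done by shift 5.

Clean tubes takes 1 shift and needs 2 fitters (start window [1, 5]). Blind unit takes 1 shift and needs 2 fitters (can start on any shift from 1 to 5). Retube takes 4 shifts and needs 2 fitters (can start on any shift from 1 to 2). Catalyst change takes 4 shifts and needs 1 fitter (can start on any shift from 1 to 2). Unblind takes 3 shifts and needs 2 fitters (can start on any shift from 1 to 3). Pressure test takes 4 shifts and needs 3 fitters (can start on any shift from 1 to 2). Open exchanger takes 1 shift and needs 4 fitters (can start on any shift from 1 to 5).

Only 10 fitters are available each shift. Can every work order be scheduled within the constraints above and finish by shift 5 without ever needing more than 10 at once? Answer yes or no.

yes

Schedule Clean tubes@1, Blind unit@1, Retube@1, Catalyst change@1, Unblind@2, Pressure test@2, Open exchanger@5: s1:7  s2:8  s3:8  s4:8  s5:7 — peak 8 ≤ 10.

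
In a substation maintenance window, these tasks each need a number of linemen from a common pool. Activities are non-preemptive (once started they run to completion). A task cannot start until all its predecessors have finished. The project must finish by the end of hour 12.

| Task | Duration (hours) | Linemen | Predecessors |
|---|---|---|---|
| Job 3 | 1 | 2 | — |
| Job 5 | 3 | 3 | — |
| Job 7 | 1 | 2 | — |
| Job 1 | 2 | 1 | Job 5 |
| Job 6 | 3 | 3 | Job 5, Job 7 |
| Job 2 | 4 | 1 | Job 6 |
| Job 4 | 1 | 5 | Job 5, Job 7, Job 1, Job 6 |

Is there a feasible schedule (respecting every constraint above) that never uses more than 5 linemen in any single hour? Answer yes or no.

yes

Schedule Job 3@1, Job 5@1, Job 7@2, Job 1@4, Job 6@4, Job 2@7, Job 4@11: h1:5  h2:5  h3:3  h4:4  h5:4  h6:3  h7:1  h8:1  h9:1  h10:1  h11:5  h12:0 — peak 5 ≤ 5.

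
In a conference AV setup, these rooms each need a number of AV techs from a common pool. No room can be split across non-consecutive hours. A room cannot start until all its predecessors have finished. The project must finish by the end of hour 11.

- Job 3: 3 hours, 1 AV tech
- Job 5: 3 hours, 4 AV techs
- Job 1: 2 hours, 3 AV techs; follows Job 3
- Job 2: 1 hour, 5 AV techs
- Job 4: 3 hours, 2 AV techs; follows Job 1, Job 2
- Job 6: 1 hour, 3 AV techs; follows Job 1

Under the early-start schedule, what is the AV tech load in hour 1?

10

At early start, hour 1 has: Job 3, Job 5, Job 2.
Demand: 1 + 4 + 5 = 10.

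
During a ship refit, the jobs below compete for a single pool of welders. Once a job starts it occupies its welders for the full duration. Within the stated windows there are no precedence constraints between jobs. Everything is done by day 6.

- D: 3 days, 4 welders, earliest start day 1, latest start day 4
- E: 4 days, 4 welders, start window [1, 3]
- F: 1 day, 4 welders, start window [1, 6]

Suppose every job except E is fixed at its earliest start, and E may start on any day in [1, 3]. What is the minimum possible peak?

8

E@1: d1:12  d2:8  d3:8  d4:4  d5:0  d6:0 → peak 12
E@2: d1:8  d2:8  d3:8  d4:4  d5:4  d6:0 → peak 8
E@3: d1:8  d2:4  d3:8  d4:4  d5:4  d6:4 → peak 8
Best is E@2, peak 8.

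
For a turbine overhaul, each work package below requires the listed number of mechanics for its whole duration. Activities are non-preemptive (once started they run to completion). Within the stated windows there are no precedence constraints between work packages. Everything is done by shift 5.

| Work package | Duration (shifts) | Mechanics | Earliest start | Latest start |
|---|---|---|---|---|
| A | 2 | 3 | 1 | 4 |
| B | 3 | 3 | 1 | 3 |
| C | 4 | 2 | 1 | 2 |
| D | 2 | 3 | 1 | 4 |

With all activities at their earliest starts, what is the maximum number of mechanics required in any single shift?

11

Early-start schedule: A@1, B@1, C@1, D@1.
Load per shift: shift 1: 11, shift 2: 11, shift 3: 5, shift 4: 2, shift 5: 0.
Peak is 11.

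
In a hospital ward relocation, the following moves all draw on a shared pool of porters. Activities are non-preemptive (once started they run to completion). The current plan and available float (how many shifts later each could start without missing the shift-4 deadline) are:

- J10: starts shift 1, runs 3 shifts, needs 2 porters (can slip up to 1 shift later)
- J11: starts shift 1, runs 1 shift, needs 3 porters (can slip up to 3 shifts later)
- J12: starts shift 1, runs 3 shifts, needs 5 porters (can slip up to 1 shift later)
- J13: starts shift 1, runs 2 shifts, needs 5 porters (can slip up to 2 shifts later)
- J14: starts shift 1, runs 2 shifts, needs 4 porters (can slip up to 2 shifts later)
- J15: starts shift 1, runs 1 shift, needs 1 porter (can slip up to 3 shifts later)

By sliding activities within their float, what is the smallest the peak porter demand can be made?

12

Early-start (J10@1, J11@1, J12@1, J13@1, J14@1, J15@1) gives peak 20: s1:20  s2:16  s3:7  s4:0.
Shift J12→2, J14→3.
Schedule J10@1, J11@1, J12@2, J13@1, J14@3, J15@1: s1:11  s2:12  s3:11  s4:9 — peak 12.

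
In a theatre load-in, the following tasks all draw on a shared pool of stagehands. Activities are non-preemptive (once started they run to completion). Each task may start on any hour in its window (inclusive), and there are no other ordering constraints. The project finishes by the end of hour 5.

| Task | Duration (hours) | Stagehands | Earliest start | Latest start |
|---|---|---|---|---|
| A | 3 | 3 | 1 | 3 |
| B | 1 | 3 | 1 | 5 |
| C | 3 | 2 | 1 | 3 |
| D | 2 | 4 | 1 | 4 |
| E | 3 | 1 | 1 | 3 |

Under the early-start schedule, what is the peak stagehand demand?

13

Early-start schedule: A@1, B@1, C@1, D@1, E@1.
Load per hour: hour 1: 13, hour 2: 10, hour 3: 6, hour 4: 0, hour 5: 0.
Peak is 13.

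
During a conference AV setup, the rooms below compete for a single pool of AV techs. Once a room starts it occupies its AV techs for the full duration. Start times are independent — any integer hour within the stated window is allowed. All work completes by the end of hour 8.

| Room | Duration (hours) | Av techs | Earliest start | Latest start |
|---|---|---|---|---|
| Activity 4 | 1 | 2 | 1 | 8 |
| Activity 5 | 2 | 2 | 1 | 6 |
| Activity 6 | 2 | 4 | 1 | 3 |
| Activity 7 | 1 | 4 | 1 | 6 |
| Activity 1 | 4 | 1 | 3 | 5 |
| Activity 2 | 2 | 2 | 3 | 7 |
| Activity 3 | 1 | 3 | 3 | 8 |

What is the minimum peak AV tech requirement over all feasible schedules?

Early-start (Activity 4@1, Activity 5@1, Activity 6@1, Activity 7@1, Activity 1@3, Activity 2@3, Activity 3@3) gives peak 12: h1:12  h2:6  h3:6  h4:3  h5:1  h6:1  h7:0  h8:0.
Shift Activity 4→4, Activity 5→4, Activity 7→3, Activity 1→5, Activity 2→6, Activity 3→8.
Schedule Activity 4@4, Activity 5@4, Activity 6@1, Activity 7@3, Activity 1@5, Activity 2@6, Activity 3@8: h1:4  h2:4  h3:4  h4:4  h5:3  h6:3  h7:3  h8:4 — peak 4.
Total AV tech-hours = 29 over 8 hours ⇒ peak ≥ ⌈29/8⌉ = 4, so 4 is optimal.

4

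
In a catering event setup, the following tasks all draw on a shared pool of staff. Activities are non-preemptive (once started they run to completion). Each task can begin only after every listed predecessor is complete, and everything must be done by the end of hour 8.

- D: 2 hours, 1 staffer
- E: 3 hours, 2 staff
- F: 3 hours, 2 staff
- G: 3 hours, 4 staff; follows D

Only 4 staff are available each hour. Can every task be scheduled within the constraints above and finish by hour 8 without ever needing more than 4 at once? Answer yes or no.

Schedule D@1, E@1, F@3, G@6: h1:3  h2:3  h3:4  h4:2  h5:2  h6:4  h7:4  h8:4 — peak 4 ≤ 4.

yes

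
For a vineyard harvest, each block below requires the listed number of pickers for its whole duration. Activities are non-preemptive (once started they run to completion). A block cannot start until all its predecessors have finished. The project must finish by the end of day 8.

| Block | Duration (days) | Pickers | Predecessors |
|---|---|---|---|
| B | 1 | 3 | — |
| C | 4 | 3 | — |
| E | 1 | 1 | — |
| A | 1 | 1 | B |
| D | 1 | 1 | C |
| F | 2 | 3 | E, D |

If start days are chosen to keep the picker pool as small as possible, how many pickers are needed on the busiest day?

3

Early-start (B@1, C@1, E@1, A@2, D@5, F@6) gives peak 7: d1:7  d2:4  d3:3  d4:3  d5:1  d6:3  d7:3  d8:0.
Shift C→2, E→6, A→6, D→6, F→7.
Schedule B@1, C@2, E@6, A@6, D@6, F@7: d1:3  d2:3  d3:3  d4:3  d5:3  d6:3  d7:3  d8:3 — peak 3.
Total picker-days = 24 over 8 days ⇒ peak ≥ ⌈24/8⌉ = 3, so 3 is optimal.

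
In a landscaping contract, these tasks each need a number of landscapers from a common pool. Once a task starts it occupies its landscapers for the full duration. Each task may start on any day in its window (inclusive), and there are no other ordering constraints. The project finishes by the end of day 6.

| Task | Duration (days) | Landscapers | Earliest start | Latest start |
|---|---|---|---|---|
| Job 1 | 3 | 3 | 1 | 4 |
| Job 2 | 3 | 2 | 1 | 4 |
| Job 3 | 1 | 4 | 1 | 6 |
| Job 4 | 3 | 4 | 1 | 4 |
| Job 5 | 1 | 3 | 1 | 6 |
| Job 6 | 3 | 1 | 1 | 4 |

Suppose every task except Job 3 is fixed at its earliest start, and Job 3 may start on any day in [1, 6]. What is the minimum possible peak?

13

Job 3@1: d1:17  d2:10  d3:10  d4:0  d5:0  d6:0 → peak 17
Job 3@2: d1:13  d2:14  d3:10  d4:0  d5:0  d6:0 → peak 14
Job 3@3: d1:13  d2:10  d3:14  d4:0  d5:0  d6:0 → peak 14
Job 3@4: d1:13  d2:10  d3:10  d4:4  d5:0  d6:0 → peak 13
Job 3@5: d1:13  d2:10  d3:10  d4:0  d5:4  d6:0 → peak 13
Job 3@6: d1:13  d2:10  d3:10  d4:0  d5:0  d6:4 → peak 13
Best is Job 3@4, peak 13.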